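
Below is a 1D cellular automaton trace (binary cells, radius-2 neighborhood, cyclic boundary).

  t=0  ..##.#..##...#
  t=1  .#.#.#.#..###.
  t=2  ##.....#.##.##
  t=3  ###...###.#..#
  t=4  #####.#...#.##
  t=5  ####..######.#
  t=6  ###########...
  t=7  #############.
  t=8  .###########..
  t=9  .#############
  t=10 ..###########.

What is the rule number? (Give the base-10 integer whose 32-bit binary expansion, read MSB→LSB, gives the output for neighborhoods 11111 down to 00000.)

3542002084

  ##### -> #   bit 31 = 1  t=4,i=0
  ####. -> #   bit 30 = 1  t=2,i=0
  ###.# -> .   bit 29 = 0  t=3,i=8
  ###.. -> #   bit 28 = 1  t=1,i=12
  ##.## -> .   bit 27 = 0  t=2,i=11
  ##.#. -> .   bit 26 = 0  t=0,i=4
  ##..# -> #   bit 25 = 1  t=1,i=13
  ##... -> #   bit 24 = 1  t=0,i=10
  #.### -> .   bit 23 = 0  t=2,i=12
  #.##. -> .   bit 22 = 0  t=2,i=9
  #.#.# -> .   bit 21 = 0  t=1,i=3
  #.#.. -> #   bit 20 = 1  t=0,i=5
  #..## -> #   bit 19 = 1  t=0,i=1
  #..#. -> #   bit 18 = 1  t=1,i=0
  #...# -> #   bit 17 = 1  t=0,i=11
  #.... -> .   bit 16 = 0  t=2,i=3
  .#### -> #   bit 15 = 1  t=2,i=13
  .###. -> .   bit 14 = 0  t=1,i=11
  .##.# -> #   bit 13 = 1  t=0,i=3
  .##.. -> .   bit 12 = 0  t=0,i=9
  .#.## -> #   bit 11 = 1  t=2,i=8
  .#.#. -> .   bit 10 = 0  t=1,i=2
  .#..# -> .   bit 9 = 0  t=0,i=0
  .#... -> #   bit 8 = 1  t=4,i=7
  ..### -> #   bit 7 = 1  t=1,i=10
  ..##. -> .   bit 6 = 0  t=0,i=2
  ..#.# -> #   bit 5 = 1  t=1,i=1
  ..#.. -> .   bit 4 = 0  t=0,i=13
  ...## -> .   bit 3 = 0  t=3,i=5
  ...#. -> #   bit 2 = 1  t=0,i=12
  ....# -> .   bit 1 = 0  t=2,i=5
  ..... -> .   bit 0 = 0  t=2,i=4
  bits 11010011000111101010100110100100 = 3542002084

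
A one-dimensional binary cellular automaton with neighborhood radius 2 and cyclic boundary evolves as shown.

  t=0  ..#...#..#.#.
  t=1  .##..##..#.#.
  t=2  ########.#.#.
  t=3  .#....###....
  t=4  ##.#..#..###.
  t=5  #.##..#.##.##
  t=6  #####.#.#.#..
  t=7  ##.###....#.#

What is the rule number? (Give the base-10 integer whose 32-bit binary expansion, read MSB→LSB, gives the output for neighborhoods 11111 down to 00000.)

1868140789

  nb #####: next=.  (t=2,i=2, bit31=0)
  nb ####.: next=#  (t=2,i=6, bit30=1)
  nb ###.#: next=#  (t=2,i=7, bit29=1)
  nb ###..: next=.  (t=3,i=8, bit28=0)
  nb ##.##: next=#  (t=4,i=12, bit27=1)
  nb ##.#.: next=#  (t=2,i=8, bit26=1)
  nb ##..#: next=#  (t=1,i=3, bit25=1)
  nb ##...: next=#  (t=3,i=9, bit24=1)
  nb #.###: next=.  (t=2,i=0, bit23=0)
  nb #.##.: next=#  (t=4,i=0, bit22=1)
  nb #.#.#: next=.  (t=2,i=9, bit21=0)
  nb #.#..: next=#  (t=0,i=11, bit20=1)
  nb #..##: next=#  (t=1,i=0, bit19=1)
  nb #..#.: next=.  (t=0,i=8, bit18=0)
  nb #...#: next=.  (t=0,i=0, bit17=0)
  nb #....: next=#  (t=3,i=3, bit16=1)
  nb .####: next=#  (t=2,i=1, bit15=1)
  nb .###.: next=.  (t=3,i=7, bit14=0)
  nb .##.#: next=.  (t=4,i=1, bit13=0)
  nb .##..: next=#  (t=1,i=2, bit12=1)
  nb .#.##: next=.  (t=2,i=12, bit11=0)
  nb .#.#.: next=.  (t=0,i=10, bit10=0)
  nb .#..#: next=.  (t=0,i=7, bit9=0)
  nb .#...: next=.  (t=0,i=3, bit8=0)
  nb ..###: next=#  (t=3,i=6, bit7=1)
  nb ..##.: next=#  (t=1,i=1, bit6=1)
  nb ..#.#: next=#  (t=0,i=9, bit5=1)
  nb ..#..: next=#  (t=0,i=2, bit4=1)
  nb ...##: next=.  (t=3,i=5, bit3=0)
  nb ...#.: next=#  (t=0,i=1, bit2=1)
  nb ....#: next=.  (t=3,i=4, bit1=0)
  nb .....: next=#  (t=3,i=11, bit0=1)
  bits 01101111010110011001000011110101 = 1868140789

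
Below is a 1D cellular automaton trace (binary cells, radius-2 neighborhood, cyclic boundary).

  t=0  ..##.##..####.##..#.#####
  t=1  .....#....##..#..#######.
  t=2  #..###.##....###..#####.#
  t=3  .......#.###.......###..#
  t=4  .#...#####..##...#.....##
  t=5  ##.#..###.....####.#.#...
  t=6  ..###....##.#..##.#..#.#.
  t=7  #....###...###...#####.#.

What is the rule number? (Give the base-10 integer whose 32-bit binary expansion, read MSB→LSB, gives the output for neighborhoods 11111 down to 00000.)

  ##### -> #   bit 31 = 1  t=0,i=22
  ####. -> #   bit 30 = 1  t=0,i=11
  ###.# -> .   bit 29 = 0  t=0,i=12
  ###.. -> .   bit 28 = 0  t=0,i=24
  ##.## -> .   bit 27 = 0  t=0,i=4
  ##.#. -> #   bit 26 = 1  t=4,i=0
  ##..# -> .   bit 25 = 0  t=0,i=0
  ##... -> #   bit 24 = 1  t=1,i=24
  #.### -> #   bit 23 = 1  t=0,i=20
  #.##. -> #   bit 22 = 1  t=0,i=5
  #.#.# -> .   bit 21 = 0  t=5,i=19
  #.#.. -> #   bit 20 = 1  t=4,i=1
  #..## -> .   bit 19 = 0  t=0,i=1
  #..#. -> #   bit 18 = 1  t=0,i=17
  #...# -> #   bit 17 = 1  t=4,i=3
  #.... -> #   bit 16 = 1  t=1,i=0
  .#### -> #   bit 15 = 1  t=0,i=10
  .###. -> .   bit 14 = 0  t=2,i=4
  .##.# -> .   bit 13 = 0  t=0,i=3
  .##.. -> .   bit 12 = 0  t=0,i=6
  .#.## -> #   bit 11 = 1  t=0,i=19
  .#.#. -> .   bit 10 = 0  t=5,i=20
  .#..# -> #   bit 9 = 1  t=1,i=15
  .#... -> .   bit 8 = 0  t=1,i=6
  ..### -> .   bit 7 = 0  t=0,i=9
  ..##. -> .   bit 6 = 0  t=0,i=2
  ..#.# -> #   bit 5 = 1  t=0,i=18
  ..#.. -> #   bit 4 = 1  t=1,i=5
  ...## -> .   bit 3 = 0  t=1,i=9
  ...#. -> #   bit 2 = 1  t=1,i=4
  ....# -> #   bit 1 = 1  t=1,i=3
  ..... -> .   bit 0 = 0  t=1,i=1
  bits 11000101110101111000101000110110 = 3319237174

3319237174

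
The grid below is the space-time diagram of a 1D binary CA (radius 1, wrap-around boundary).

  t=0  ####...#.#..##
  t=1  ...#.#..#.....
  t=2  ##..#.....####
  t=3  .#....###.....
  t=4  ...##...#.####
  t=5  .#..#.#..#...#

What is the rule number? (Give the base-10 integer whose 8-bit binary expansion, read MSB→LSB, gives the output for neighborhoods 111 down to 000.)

  ### -> .   bit 7 = 0  t=0,i=0
  ##. -> #   bit 6 = 1  t=0,i=3
  #.# -> #   bit 5 = 1  t=0,i=8
  #.. -> .   bit 4 = 0  t=0,i=4
  .## -> .   bit 3 = 0  t=0,i=12
  .#. -> .   bit 2 = 0  t=0,i=7
  ..# -> .   bit 1 = 0  t=0,i=6
  ... -> #   bit 0 = 1  t=0,i=5
  bits 01100001 = 97

97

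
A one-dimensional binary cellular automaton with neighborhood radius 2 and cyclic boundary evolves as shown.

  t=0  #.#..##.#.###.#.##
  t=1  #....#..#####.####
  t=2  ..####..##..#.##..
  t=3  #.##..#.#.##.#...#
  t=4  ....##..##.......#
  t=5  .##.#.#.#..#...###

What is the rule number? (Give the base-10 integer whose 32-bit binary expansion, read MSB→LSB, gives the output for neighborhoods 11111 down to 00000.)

  ##### -> .   bit 31 = 0  t=1,i=10
  ####. -> .   bit 30 = 0  t=1,i=11
  ###.# -> #   bit 29 = 1  t=0,i=0
  ###.. -> .   bit 28 = 0  t=1,i=0
  ##.## -> .   bit 27 = 0  t=1,i=13
  ##.#. -> .   bit 26 = 0  t=0,i=1
  ##..# -> #   bit 25 = 1  t=2,i=6
  ##... -> .   bit 24 = 0  t=1,i=1
  #.### -> #   bit 23 = 1  t=0,i=10
  #.##. -> .   bit 22 = 0  t=2,i=14
  #.#.# -> #   bit 21 = 1  t=0,i=8
  #.#.. -> .   bit 20 = 0  t=0,i=2
  #..## -> .   bit 19 = 0  t=0,i=4
  #..#. -> #   bit 18 = 1  t=2,i=11
  #...# -> .   bit 17 = 0  t=3,i=15
  #.... -> #   bit 16 = 1  t=1,i=2
  .#### -> #   bit 15 = 1  t=1,i=9
  .###. -> #   bit 14 = 1  t=0,i=11
  .##.# -> .   bit 13 = 0  t=0,i=6
  .##.. -> .   bit 12 = 0  t=2,i=9
  .#.## -> #   bit 11 = 1  t=0,i=9
  .#.#. -> .   bit 10 = 0  t=3,i=7
  .#..# -> .   bit 9 = 0  t=0,i=3
  .#... -> .   bit 8 = 0  t=3,i=14
  ..### -> #   bit 7 = 1  t=1,i=8
  ..##. -> #   bit 6 = 1  t=0,i=5
  ..#.# -> .   bit 5 = 0  t=2,i=12
  ..#.. -> #   bit 4 = 1  t=1,i=5
  ...## -> .   bit 3 = 0  t=2,i=1
  ...#. -> #   bit 2 = 1  t=1,i=4
  ....# -> #   bit 1 = 1  t=1,i=3
  ..... -> .   bit 0 = 0  t=4,i=12
  bits 00100010101001011100100011010110 = 581290198

581290198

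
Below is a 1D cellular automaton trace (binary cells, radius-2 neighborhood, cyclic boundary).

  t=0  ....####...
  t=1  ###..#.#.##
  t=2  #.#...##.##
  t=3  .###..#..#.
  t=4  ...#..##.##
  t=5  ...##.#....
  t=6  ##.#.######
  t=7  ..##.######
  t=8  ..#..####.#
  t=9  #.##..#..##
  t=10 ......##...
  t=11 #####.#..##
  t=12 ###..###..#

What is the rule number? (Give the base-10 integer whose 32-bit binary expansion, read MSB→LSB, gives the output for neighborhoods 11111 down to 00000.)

  ##### -> #   bit 31 = 1  t=1,i=0
  ####. -> .   bit 30 = 0  t=0,i=6
  ###.# -> .   bit 29 = 0  t=2,i=0
  ###.. -> #   bit 28 = 1  t=0,i=7
  ##.## -> .   bit 27 = 0  t=2,i=8
  ##.#. -> #   bit 26 = 1  t=2,i=1
  ##..# -> .   bit 25 = 0  t=1,i=3
  ##... -> .   bit 24 = 0  t=0,i=8
  #.### -> #   bit 23 = 1  t=1,i=9
  #.##. -> .   bit 22 = 0  t=4,i=9
  #.#.# -> #   bit 21 = 1  t=1,i=7
  #.#.. -> #   bit 20 = 1  t=2,i=2
  #..## -> .   bit 19 = 0  t=3,i=0
  #..#. -> .   bit 18 = 0  t=1,i=4
  #...# -> .   bit 17 = 0  t=2,i=4
  #.... -> #   bit 16 = 1  t=0,i=9
  .#### -> #   bit 15 = 1  t=0,i=5
  .###. -> .   bit 14 = 0  t=2,i=10
  .##.# -> .   bit 13 = 0  t=2,i=7
  .##.. -> .   bit 12 = 0  t=4,i=10
  .#.## -> .   bit 11 = 0  t=1,i=8
  .#.#. -> #   bit 10 = 1  t=1,i=6
  .#..# -> #   bit 9 = 1  t=3,i=7
  .#... -> #   bit 8 = 1  t=2,i=3
  ..### -> .   bit 7 = 0  t=0,i=4
  ..##. -> #   bit 6 = 1  t=2,i=6
  ..#.# -> .   bit 5 = 0  t=1,i=5
  ..#.. -> #   bit 4 = 1  t=3,i=6
  ...## -> .   bit 3 = 0  t=0,i=3
  ...#. -> .   bit 2 = 0  t=4,i=2
  ....# -> #   bit 1 = 1  t=0,i=2
  ..... -> #   bit 0 = 1  t=0,i=0
  bits 10010100101100011000011101010011 = 2494662483

2494662483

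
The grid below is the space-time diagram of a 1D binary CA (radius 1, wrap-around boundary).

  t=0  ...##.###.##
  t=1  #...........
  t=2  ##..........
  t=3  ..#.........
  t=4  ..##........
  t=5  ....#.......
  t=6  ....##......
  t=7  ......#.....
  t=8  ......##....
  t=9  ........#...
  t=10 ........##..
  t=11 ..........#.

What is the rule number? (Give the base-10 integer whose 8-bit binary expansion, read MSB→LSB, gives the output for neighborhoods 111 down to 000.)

20

  ### -> .   bit 7 = 0  t=0,i=7
  ##. -> .   bit 6 = 0  t=0,i=4
  #.# -> .   bit 5 = 0  t=0,i=5
  #.. -> #   bit 4 = 1  t=0,i=0
  .## -> .   bit 3 = 0  t=0,i=3
  .#. -> #   bit 2 = 1  t=1,i=0
  ..# -> .   bit 1 = 0  t=0,i=2
  ... -> .   bit 0 = 0  t=0,i=1
  bits 00010100 = 20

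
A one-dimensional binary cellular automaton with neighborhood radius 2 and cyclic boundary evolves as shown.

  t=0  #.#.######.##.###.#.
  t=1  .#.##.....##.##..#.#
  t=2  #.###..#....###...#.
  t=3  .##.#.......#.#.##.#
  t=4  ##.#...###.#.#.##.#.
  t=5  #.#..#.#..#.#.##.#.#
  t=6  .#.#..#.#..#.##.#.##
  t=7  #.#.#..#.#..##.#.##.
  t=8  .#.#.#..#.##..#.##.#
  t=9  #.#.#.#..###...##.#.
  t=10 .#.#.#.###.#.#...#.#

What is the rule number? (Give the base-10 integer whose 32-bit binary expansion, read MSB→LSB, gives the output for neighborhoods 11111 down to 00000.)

483008133

  [31] ##### => .  t=0,i=6
  [30] ####. => .  t=0,i=8
  [29] ###.# => .  t=0,i=9
  [28] ###.. => #  t=2,i=4
  [27] ##.## => #  t=0,i=10
  [26] ##.#. => #  t=0,i=17
  [25] ##..# => .  t=1,i=15
  [24] ##... => .  t=1,i=5
  [23] #.### => #  t=0,i=4
  [22] #.##. => #  t=0,i=11
  [21] #.#.# => .  t=0,i=0
  [20] #.#.. => .  t=3,i=4
  [19] #..## => #  t=7,i=11
  [18] #..#. => .  t=1,i=16
  [17] #...# => #  t=2,i=16
  [16] #.... => .  t=1,i=6
  [15] .#### => .  t=0,i=5
  [14] .###. => .  t=0,i=15
  [13] .##.# => .  t=0,i=12
  [12] .##.. => #  t=1,i=4
  [11] .#.## => #  t=0,i=3
  [10] .#.#. => #  t=0,i=1
  [9] .#..# => #  t=5,i=3
  [8] .#... => .  t=2,i=8
  [7] ..### => #  t=2,i=12
  [6] ..##. => .  t=1,i=10
  [5] ..#.# => .  t=1,i=17
  [4] ..#.. => .  t=2,i=7
  [3] ...## => .  t=1,i=9
  [2] ...#. => #  t=2,i=17
  [1] ....# => .  t=1,i=8
  [0] ..... => #  t=1,i=7
  bits 00011100110010100001111010000101 = 483008133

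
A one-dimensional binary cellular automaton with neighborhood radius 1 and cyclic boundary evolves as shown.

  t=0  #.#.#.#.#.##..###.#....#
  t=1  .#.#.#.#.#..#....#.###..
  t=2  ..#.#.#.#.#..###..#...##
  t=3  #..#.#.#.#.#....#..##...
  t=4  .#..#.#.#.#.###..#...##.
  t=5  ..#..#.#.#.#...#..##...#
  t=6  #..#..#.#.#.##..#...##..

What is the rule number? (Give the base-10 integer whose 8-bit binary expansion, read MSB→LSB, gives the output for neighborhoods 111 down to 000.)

  nb ###: next=.  (t=0,i=15, bit7=0)
  nb ##.: next=.  (t=0,i=0, bit6=0)
  nb #.#: next=#  (t=0,i=1, bit5=1)
  nb #..: next=#  (t=0,i=12, bit4=1)
  nb .##: next=.  (t=0,i=10, bit3=0)
  nb .#.: next=.  (t=0,i=2, bit2=0)
  nb ..#: next=.  (t=0,i=13, bit1=0)
  nb ...: next=#  (t=0,i=20, bit0=1)
  bits 00110001 = 49

49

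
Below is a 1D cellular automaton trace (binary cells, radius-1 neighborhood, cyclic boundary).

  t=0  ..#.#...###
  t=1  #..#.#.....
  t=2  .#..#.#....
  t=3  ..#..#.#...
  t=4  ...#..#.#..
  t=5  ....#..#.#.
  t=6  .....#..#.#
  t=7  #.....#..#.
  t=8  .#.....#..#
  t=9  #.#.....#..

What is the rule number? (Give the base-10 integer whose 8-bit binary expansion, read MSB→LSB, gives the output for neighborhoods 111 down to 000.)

  nb ###: next=.  (t=0,i=9, bit7=0)
  nb ##.: next=.  (t=0,i=10, bit6=0)
  nb #.#: next=#  (t=0,i=3, bit5=1)
  nb #..: next=#  (t=0,i=0, bit4=1)
  nb .##: next=.  (t=0,i=8, bit3=0)
  nb .#.: next=.  (t=0,i=2, bit2=0)
  nb ..#: next=.  (t=0,i=1, bit1=0)
  nb ...: next=.  (t=0,i=6, bit0=0)
  bits 00110000 = 48

48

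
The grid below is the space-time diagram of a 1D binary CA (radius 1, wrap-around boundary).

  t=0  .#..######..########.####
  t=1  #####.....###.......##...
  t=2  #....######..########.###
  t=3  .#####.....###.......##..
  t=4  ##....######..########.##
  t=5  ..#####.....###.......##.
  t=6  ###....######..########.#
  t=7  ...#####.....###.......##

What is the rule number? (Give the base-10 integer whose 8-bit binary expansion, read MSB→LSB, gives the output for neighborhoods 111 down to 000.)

63

  [7] ### => .  t=0,i=5
  [6] ##. => .  t=0,i=9
  [5] #.# => #  t=0,i=0
  [4] #.. => #  t=0,i=2
  [3] .## => #  t=0,i=4
  [2] .#. => #  t=0,i=1
  [1] ..# => #  t=0,i=3
  [0] ... => #  t=1,i=6
  bits 00111111 = 63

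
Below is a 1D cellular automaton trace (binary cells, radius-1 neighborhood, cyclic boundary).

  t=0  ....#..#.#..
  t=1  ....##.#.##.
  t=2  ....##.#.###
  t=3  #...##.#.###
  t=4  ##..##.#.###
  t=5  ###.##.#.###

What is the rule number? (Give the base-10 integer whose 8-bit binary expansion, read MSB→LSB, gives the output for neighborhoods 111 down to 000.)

220

  nb ###: next=#  (t=2,i=10, bit7=1)
  nb ##.: next=#  (t=1,i=5, bit6=1)
  nb #.#: next=.  (t=0,i=8, bit5=0)
  nb #..: next=#  (t=0,i=5, bit4=1)
  nb .##: next=#  (t=1,i=4, bit3=1)
  nb .#.: next=#  (t=0,i=4, bit2=1)
  nb ..#: next=.  (t=0,i=3, bit1=0)
  nb ...: next=.  (t=0,i=0, bit0=0)
  bits 11011100 = 220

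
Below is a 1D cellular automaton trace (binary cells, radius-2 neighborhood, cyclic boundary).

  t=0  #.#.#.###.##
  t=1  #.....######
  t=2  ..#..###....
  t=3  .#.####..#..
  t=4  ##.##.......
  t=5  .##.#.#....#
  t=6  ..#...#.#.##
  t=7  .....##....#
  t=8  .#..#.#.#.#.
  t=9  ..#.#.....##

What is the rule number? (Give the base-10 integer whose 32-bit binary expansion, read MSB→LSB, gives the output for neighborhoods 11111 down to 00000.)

681177772

  nb #####: next=.  (t=1,i=8, bit31=0)
  nb ####.: next=.  (t=1,i=11, bit30=0)
  nb ###.#: next=#  (t=0,i=0, bit29=1)
  nb ###..: next=.  (t=1,i=0, bit28=0)
  nb ##.##: next=#  (t=0,i=9, bit27=1)
  nb ##.#.: next=.  (t=0,i=1, bit26=0)
  nb ##..#: next=.  (t=3,i=7, bit25=0)
  nb ##...: next=.  (t=1,i=1, bit24=0)
  nb #.###: next=#  (t=0,i=6, bit23=1)
  nb #.##.: next=.  (t=4,i=3, bit22=0)
  nb #.#.#: next=.  (t=0,i=2, bit21=0)
  nb #.#..: next=#  (t=5,i=6, bit20=1)
  nb #..##: next=#  (t=2,i=4, bit19=1)
  nb #..#.: next=.  (t=3,i=8, bit18=0)
  nb #...#: next=.  (t=3,i=11, bit17=0)
  nb #....: next=#  (t=1,i=2, bit16=1)
  nb .####: next=#  (t=1,i=7, bit15=1)
  nb .###.: next=#  (t=0,i=7, bit14=1)
  nb .##.#: next=#  (t=4,i=1, bit13=1)
  nb .##..: next=#  (t=4,i=4, bit12=1)
  nb .#.##: next=.  (t=0,i=5, bit11=0)
  nb .#.#.: next=.  (t=0,i=3, bit10=0)
  nb .#..#: next=#  (t=2,i=3, bit9=1)
  nb .#...: next=.  (t=3,i=10, bit8=0)
  nb ..###: next=#  (t=1,i=6, bit7=1)
  nb ..##.: next=.  (t=4,i=0, bit6=0)
  nb ..#.#: next=#  (t=3,i=1, bit5=1)
  nb ..#..: next=.  (t=2,i=2, bit4=0)
  nb ...##: next=#  (t=1,i=5, bit3=1)
  nb ...#.: next=#  (t=2,i=1, bit2=1)
  nb ....#: next=.  (t=1,i=4, bit1=0)
  nb .....: next=.  (t=1,i=3, bit0=0)
  bits 00101000100110011111001010101100 = 681177772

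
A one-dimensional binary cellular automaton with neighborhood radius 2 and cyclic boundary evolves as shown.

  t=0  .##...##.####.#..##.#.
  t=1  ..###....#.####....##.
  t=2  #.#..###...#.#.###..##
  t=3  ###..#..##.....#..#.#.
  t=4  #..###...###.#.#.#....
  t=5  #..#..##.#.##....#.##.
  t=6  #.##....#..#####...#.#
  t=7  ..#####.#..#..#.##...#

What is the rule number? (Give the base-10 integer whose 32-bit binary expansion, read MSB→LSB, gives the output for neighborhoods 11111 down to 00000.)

1742147730

  [31] ##### => .  t=6,i=13
  [30] ####. => #  t=0,i=11
  [29] ###.# => #  t=0,i=12
  [28] ###.. => .  t=1,i=4
  [27] ##.## => .  t=0,i=8
  [26] ##.#. => #  t=0,i=13
  [25] ##..# => #  t=2,i=18
  [24] ##... => #  t=0,i=3
  [23] #.### => #  t=0,i=9
  [22] #.##. => #  t=5,i=11
  [21] #.#.# => .  t=2,i=13
  [20] #.#.. => #  t=0,i=14
  [19] #..## => .  t=0,i=0
  [18] #..#. => #  t=3,i=4
  [17] #...# => #  t=0,i=4
  [16] #.... => #  t=1,i=6
  [15] .#### => .  t=0,i=10
  [14] .###. => .  t=1,i=3
  [13] .##.# => .  t=0,i=7
  [12] .##.. => #  t=0,i=2
  [11] .#.## => .  t=1,i=10
  [10] .#.#. => .  t=2,i=12
  [9] .#..# => .  t=0,i=15
  [8] .#... => .  t=4,i=18
  [7] ..### => #  t=1,i=2
  [6] ..##. => .  t=0,i=1
  [5] ..#.# => .  t=1,i=9
  [4] ..#.. => #  t=3,i=5
  [3] ...## => .  t=0,i=5
  [2] ...#. => .  t=1,i=8
  [1] ....# => #  t=1,i=7
  [0] ..... => .  t=3,i=12
  bits 01100111110101110001000010010010 = 1742147730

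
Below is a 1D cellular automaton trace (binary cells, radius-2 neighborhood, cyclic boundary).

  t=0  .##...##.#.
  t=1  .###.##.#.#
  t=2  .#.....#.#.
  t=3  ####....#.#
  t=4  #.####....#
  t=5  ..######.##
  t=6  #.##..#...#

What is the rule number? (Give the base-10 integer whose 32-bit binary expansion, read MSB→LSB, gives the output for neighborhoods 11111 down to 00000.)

  [31] ##### => .  t=3,i=1
  [30] ####. => #  t=3,i=2
  [29] ###.# => .  t=1,i=3
  [28] ###.. => #  t=3,i=3
  [27] ##.## => .  t=1,i=4
  [26] ##.#. => #  t=0,i=8
  [25] ##..# => #  t=5,i=0
  [24] ##... => #  t=0,i=3
  [23] #.### => #  t=1,i=1
  [22] #.##. => .  t=1,i=5
  [21] #.#.# => .  t=1,i=8
  [20] #.#.. => .  t=0,i=9
  [19] #..## => .  t=0,i=0
  [18] #..#. => #  t=2,i=0
  [17] #...# => .  t=0,i=4
  [16] #.... => #  t=2,i=3
  [15] .#### => #  t=3,i=0
  [14] .###. => .  t=1,i=2
  [13] .##.# => .  t=0,i=7
  [12] .##.. => #  t=0,i=2
  [11] .#.## => .  t=1,i=0
  [10] .#.#. => #  t=1,i=9
  [9] .#..# => #  t=0,i=10
  [8] .#... => #  t=2,i=2
  [7] ..### => #  t=5,i=2
  [6] ..##. => #  t=0,i=1
  [5] ..#.# => .  t=2,i=7
  [4] ..#.. => #  t=2,i=1
  [3] ...## => #  t=0,i=5
  [2] ...#. => .  t=2,i=6
  [1] ....# => .  t=2,i=5
  [0] ..... => .  t=2,i=4
  bits 01010111100001011001011111011000 = 1468372952

1468372952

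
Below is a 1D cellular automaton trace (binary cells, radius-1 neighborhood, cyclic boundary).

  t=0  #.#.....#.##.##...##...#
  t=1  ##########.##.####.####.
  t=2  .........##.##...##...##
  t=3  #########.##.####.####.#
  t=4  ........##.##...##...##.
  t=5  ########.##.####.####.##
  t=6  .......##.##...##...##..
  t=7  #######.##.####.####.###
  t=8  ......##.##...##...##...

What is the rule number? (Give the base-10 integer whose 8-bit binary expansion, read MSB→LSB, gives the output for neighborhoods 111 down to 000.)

  nb ###: next=.  (t=1,i=1, bit7=0)
  nb ##.: next=#  (t=0,i=0, bit6=1)
  nb #.#: next=#  (t=0,i=1, bit5=1)
  nb #..: next=#  (t=0,i=3, bit4=1)
  nb .##: next=.  (t=0,i=10, bit3=0)
  nb .#.: next=#  (t=0,i=2, bit2=1)
  nb ..#: next=#  (t=0,i=7, bit1=1)
  nb ...: next=#  (t=0,i=4, bit0=1)
  bits 01110111 = 119

119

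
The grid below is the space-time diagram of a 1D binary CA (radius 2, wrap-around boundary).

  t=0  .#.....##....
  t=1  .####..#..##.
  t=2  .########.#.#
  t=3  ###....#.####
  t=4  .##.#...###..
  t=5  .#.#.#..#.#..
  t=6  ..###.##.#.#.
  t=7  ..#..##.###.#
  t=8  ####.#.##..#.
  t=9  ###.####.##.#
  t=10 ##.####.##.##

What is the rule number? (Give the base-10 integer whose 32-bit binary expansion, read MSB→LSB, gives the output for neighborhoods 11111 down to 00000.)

1592102865

  #####|.  b31=0 t=2,i=3
  ####.|#  b30=1 t=1,i=3
  ###.#|.  b29=0 t=2,i=8
  ###..|#  b28=1 t=1,i=4
  ##.##|#  b27=1 t=6,i=5
  ##.#.|#  b26=1 t=2,i=9
  ##..#|#  b25=1 t=1,i=5
  ##...|.  b24=0 t=0,i=9
  #.###|#  b23=1 t=2,i=1
  #.##.|#  b22=1 t=6,i=6
  #.#.#|#  b21=1 t=2,i=10
  #.#..|.  b20=0 t=4,i=4
  #..##|.  b19=0 t=1,i=0
  #..#.|#  b18=1 t=1,i=6
  #...#|.  b17=0 t=4,i=6
  #....|#  b16=1 t=0,i=3
  .####|#  b15=1 t=1,i=2
  .###.|.  b14=0 t=4,i=9
  .##.#|.  b13=0 t=4,i=2
  .##..|.  b12=0 t=0,i=8
  .#.##|#  b11=1 t=2,i=0
  .#.#.|#  b10=1 t=2,i=11
  .#..#|#  b9=1 t=1,i=8
  .#...|#  b8=1 t=0,i=2
  ..###|#  b7=1 t=1,i=1
  ..##.|#  b6=1 t=0,i=7
  ..#.#|.  b5=0 t=3,i=7
  ..#..|#  b4=1 t=0,i=1
  ...##|.  b3=0 t=0,i=6
  ...#.|.  b2=0 t=0,i=0
  ....#|.  b1=0 t=0,i=5
  .....|#  b0=1 t=0,i=4
  bits 01011110111001011000111111010001 = 1592102865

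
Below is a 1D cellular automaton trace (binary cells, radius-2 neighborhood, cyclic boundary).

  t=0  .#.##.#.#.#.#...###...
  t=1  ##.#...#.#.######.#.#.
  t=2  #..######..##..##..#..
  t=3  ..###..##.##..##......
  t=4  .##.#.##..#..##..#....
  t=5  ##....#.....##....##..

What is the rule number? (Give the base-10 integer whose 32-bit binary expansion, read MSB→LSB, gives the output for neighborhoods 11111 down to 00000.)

  nb #####: next=.  (t=1,i=13, bit31=0)
  nb ####.: next=#  (t=1,i=15, bit30=1)
  nb ###.#: next=#  (t=1,i=16, bit29=1)
  nb ###..: next=#  (t=0,i=18, bit28=1)
  nb ##.##: next=.  (t=3,i=9, bit27=0)
  nb ##.#.: next=.  (t=0,i=5, bit26=0)
  nb ##..#: next=.  (t=2,i=9, bit25=0)
  nb ##...: next=.  (t=0,i=19, bit24=0)
  nb #.###: next=#  (t=1,i=11, bit23=1)
  nb #.##.: next=#  (t=0,i=3, bit22=1)
  nb #.#.#: next=.  (t=0,i=6, bit21=0)
  nb #.#..: next=#  (t=0,i=12, bit20=1)
  nb #..##: next=#  (t=2,i=2, bit19=1)
  nb #..#.: next=.  (t=2,i=18, bit18=0)
  nb #...#: next=#  (t=0,i=14, bit17=1)
  nb #....: next=#  (t=0,i=20, bit16=1)
  nb .####: next=#  (t=1,i=12, bit15=1)
  nb .###.: next=.  (t=0,i=17, bit14=0)
  nb .##.#: next=.  (t=0,i=4, bit13=0)
  nb .##..: next=.  (t=2,i=12, bit12=0)
  nb .#.##: next=.  (t=0,i=2, bit11=0)
  nb .#.#.: next=#  (t=0,i=7, bit10=1)
  nb .#..#: next=.  (t=2,i=1, bit9=0)
  nb .#...: next=#  (t=0,i=13, bit8=1)
  nb ..###: next=#  (t=0,i=16, bit7=1)
  nb ..##.: next=#  (t=2,i=11, bit6=1)
  nb ..#.#: next=#  (t=0,i=1, bit5=1)
  nb ..#..: next=.  (t=2,i=0, bit4=0)
  nb ...##: next=#  (t=0,i=15, bit3=1)
  nb ...#.: next=#  (t=0,i=0, bit2=1)
  nb ....#: next=.  (t=0,i=21, bit1=0)
  nb .....: next=.  (t=3,i=18, bit0=0)
  bits 01110000110110111000010111101100 = 1893434860

1893434860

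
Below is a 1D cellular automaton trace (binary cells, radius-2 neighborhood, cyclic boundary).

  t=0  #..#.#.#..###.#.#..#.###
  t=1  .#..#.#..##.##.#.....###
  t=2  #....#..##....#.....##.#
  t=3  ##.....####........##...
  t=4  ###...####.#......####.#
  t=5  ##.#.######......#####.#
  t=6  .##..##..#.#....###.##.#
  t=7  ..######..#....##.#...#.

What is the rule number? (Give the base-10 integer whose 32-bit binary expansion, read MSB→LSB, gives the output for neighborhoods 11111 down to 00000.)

1737004232

  ##### -> .   bit 31 = 0  t=5,i=7
  ####. -> #   bit 30 = 1  t=0,i=23
  ###.# -> #   bit 29 = 1  t=0,i=12
  ###.. -> .   bit 28 = 0  t=0,i=0
  ##.## -> .   bit 27 = 0  t=1,i=11
  ##.#. -> #   bit 26 = 1  t=0,i=13
  ##..# -> #   bit 25 = 1  t=0,i=1
  ##... -> #   bit 24 = 1  t=2,i=1
  #.### -> #   bit 23 = 1  t=0,i=21
  #.##. -> .   bit 22 = 0  t=1,i=12
  #.#.# -> .   bit 21 = 0  t=0,i=5
  #.#.. -> .   bit 20 = 0  t=0,i=7
  #..## -> #   bit 19 = 1  t=0,i=9
  #..#. -> .   bit 18 = 0  t=0,i=2
  #...# -> .   bit 17 = 0  t=3,i=22
  #.... -> .   bit 16 = 0  t=1,i=17
  .#### -> #   bit 15 = 1  t=0,i=22
  .###. -> .   bit 14 = 0  t=0,i=11
  .##.# -> .   bit 13 = 0  t=1,i=10
  .##.. -> #   bit 12 = 1  t=2,i=0
  .#.## -> .   bit 11 = 0  t=0,i=20
  .#.#. -> #   bit 10 = 1  t=0,i=4
  .#..# -> .   bit 9 = 0  t=0,i=8
  .#... -> .   bit 8 = 0  t=1,i=16
  ..### -> #   bit 7 = 1  t=0,i=10
  ..##. -> #   bit 6 = 1  t=1,i=9
  ..#.# -> .   bit 5 = 0  t=0,i=3
  ..#.. -> .   bit 4 = 0  t=2,i=5
  ...## -> #   bit 3 = 1  t=1,i=20
  ...#. -> .   bit 2 = 0  t=2,i=4
  ....# -> .   bit 1 = 0  t=1,i=19
  ..... -> .   bit 0 = 0  t=1,i=18
  bits 01100111100010001001010011001000 = 1737004232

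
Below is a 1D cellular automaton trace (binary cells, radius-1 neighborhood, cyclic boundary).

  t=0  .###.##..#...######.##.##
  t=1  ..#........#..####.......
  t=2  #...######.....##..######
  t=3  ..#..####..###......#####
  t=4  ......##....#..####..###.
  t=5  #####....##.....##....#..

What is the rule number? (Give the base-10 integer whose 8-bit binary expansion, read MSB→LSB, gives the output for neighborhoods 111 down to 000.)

  [7] ### => #  t=0,i=2
  [6] ##. => .  t=0,i=3
  [5] #.# => .  t=0,i=0
  [4] #.. => .  t=0,i=7
  [3] .## => .  t=0,i=1
  [2] .#. => .  t=0,i=9
  [1] ..# => .  t=0,i=8
  [0] ... => #  t=0,i=11
  bits 10000001 = 129

129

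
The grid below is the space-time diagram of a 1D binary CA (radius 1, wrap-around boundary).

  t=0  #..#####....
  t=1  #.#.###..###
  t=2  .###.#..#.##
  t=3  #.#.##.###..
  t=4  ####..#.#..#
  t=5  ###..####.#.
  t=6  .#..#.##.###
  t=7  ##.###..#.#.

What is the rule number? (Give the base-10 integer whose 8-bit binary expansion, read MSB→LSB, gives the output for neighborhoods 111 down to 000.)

167

  ### -> #   bit 7 = 1  t=0,i=4
  ##. -> .   bit 6 = 0  t=0,i=7
  #.# -> #   bit 5 = 1  t=1,i=1
  #.. -> .   bit 4 = 0  t=0,i=1
  .## -> .   bit 3 = 0  t=0,i=3
  .#. -> #   bit 2 = 1  t=0,i=0
  ..# -> #   bit 1 = 1  t=0,i=2
  ... -> #   bit 0 = 1  t=0,i=9
  bits 10100111 = 167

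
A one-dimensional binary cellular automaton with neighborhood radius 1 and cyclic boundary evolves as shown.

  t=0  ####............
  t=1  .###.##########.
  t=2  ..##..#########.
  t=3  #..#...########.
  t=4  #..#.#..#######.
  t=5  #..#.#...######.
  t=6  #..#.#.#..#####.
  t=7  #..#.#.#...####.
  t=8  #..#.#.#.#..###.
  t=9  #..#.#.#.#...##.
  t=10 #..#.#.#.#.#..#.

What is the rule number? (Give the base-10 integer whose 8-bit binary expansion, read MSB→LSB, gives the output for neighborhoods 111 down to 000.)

  ### -> #   bit 7 = 1  t=0,i=1
  ##. -> #   bit 6 = 1  t=0,i=3
  #.# -> .   bit 5 = 0  t=1,i=4
  #.. -> .   bit 4 = 0  t=0,i=4
  .## -> .   bit 3 = 0  t=0,i=0
  .#. -> #   bit 2 = 1  t=3,i=0
  ..# -> .   bit 1 = 0  t=0,i=15
  ... -> #   bit 0 = 1  t=0,i=5
  bits 11000101 = 197

197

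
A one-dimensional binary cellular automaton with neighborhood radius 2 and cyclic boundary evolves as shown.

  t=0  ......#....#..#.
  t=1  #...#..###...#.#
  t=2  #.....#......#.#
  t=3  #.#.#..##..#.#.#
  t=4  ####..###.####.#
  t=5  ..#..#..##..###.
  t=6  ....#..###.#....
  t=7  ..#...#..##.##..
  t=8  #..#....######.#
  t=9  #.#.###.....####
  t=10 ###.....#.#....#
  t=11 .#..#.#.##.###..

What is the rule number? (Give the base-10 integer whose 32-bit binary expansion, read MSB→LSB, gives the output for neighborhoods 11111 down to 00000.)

  #####|.  b31=0 t=4,i=1
  ####.|#  b30=1 t=4,i=2
  ###.#|#  b29=1 t=4,i=8
  ###..|.  b28=0 t=1,i=9
  ##.##|#  b27=1 t=4,i=9
  ##.#.|#  b26=1 t=3,i=1
  ##..#|.  b25=0 t=3,i=9
  ##...|.  b24=0 t=1,i=1
  #.###|.  b23=0 t=4,i=10
  #.##.|#  b22=1 t=1,i=15
  #.#.#|#  b21=1 t=3,i=2
  #.#..|.  b20=0 t=3,i=4
  #..##|#  b19=1 t=1,i=6
  #..#.|#  b18=1 t=0,i=13
  #...#|.  b17=0 t=1,i=2
  #....|#  b16=1 t=0,i=0
  .####|.  b15=0 t=4,i=0
  .###.|.  b14=0 t=1,i=8
  .##.#|#  b13=1 t=3,i=0
  .##..|#  b12=1 t=1,i=0
  .#.##|.  b11=0 t=1,i=14
  .#.#.|#  b10=1 t=3,i=3
  .#..#|.  b9=0 t=0,i=12
  .#...|#  b8=1 t=0,i=7
  ..###|.  b7=0 t=1,i=7
  ..##.|#  b6=1 t=3,i=7
  ..#.#|#  b5=1 t=1,i=13
  ..#..|.  b4=0 t=0,i=6
  ...##|.  b3=0 t=8,i=7
  ...#.|.  b2=0 t=0,i=5
  ....#|#  b1=1 t=0,i=4
  .....|.  b0=0 t=0,i=1
  bits 01101100011011010011010101100010 = 1819096418

1819096418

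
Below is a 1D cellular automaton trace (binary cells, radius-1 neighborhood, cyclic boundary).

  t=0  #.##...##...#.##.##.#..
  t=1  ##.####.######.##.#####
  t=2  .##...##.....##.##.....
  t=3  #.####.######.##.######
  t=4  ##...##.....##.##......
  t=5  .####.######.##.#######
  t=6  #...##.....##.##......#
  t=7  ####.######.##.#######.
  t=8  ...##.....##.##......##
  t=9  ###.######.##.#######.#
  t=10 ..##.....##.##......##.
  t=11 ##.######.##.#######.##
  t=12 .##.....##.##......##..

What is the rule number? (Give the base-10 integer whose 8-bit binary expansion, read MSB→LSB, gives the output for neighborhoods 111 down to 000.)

119

  nb ###: next=.  (t=1,i=0, bit7=0)
  nb ##.: next=#  (t=0,i=3, bit6=1)
  nb #.#: next=#  (t=0,i=1, bit5=1)
  nb #..: next=#  (t=0,i=4, bit4=1)
  nb .##: next=.  (t=0,i=2, bit3=0)
  nb .#.: next=#  (t=0,i=0, bit2=1)
  nb ..#: next=#  (t=0,i=6, bit1=1)
  nb ...: next=#  (t=0,i=5, bit0=1)
  bits 01110111 = 119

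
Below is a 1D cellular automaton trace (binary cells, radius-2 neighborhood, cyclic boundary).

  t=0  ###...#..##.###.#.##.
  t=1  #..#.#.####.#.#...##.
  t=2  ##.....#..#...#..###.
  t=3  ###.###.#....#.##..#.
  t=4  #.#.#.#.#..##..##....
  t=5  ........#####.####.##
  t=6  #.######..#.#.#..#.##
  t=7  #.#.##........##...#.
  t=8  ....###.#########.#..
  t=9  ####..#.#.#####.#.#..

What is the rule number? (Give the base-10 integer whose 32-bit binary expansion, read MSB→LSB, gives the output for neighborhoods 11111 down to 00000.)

  ##### -> #   bit 31 = 1  t=5,i=10
  ####. -> .   bit 30 = 0  t=1,i=9
  ###.# -> #   bit 29 = 1  t=0,i=14
  ###.. -> .   bit 28 = 0  t=0,i=2
  ##.## -> .   bit 27 = 0  t=0,i=11
  ##.#. -> .   bit 26 = 0  t=0,i=15
  ##..# -> .   bit 25 = 0  t=3,i=17
  ##... -> #   bit 24 = 1  t=0,i=3
  #.### -> #   bit 23 = 1  t=0,i=0
  #.##. -> #   bit 22 = 1  t=0,i=18
  #.#.# -> .   bit 21 = 0  t=0,i=16
  #.#.. -> #   bit 20 = 1  t=1,i=0
  #..## -> #   bit 19 = 1  t=0,i=8
  #..#. -> .   bit 18 = 0  t=1,i=2
  #...# -> .   bit 17 = 0  t=0,i=4
  #.... -> .   bit 16 = 0  t=2,i=3
  .#### -> .   bit 15 = 0  t=1,i=8
  .###. -> .   bit 14 = 0  t=0,i=1
  .##.# -> #   bit 13 = 1  t=0,i=10
  .##.. -> #   bit 12 = 1  t=2,i=1
  .#.## -> .   bit 11 = 0  t=0,i=17
  .#.#. -> .   bit 10 = 0  t=1,i=4
  .#..# -> #   bit 9 = 1  t=0,i=7
  .#... -> .   bit 8 = 0  t=1,i=15
  ..### -> .   bit 7 = 0  t=2,i=17
  ..##. -> #   bit 6 = 1  t=0,i=9
  ..#.# -> .   bit 5 = 0  t=1,i=3
  ..#.. -> .   bit 4 = 0  t=0,i=6
  ...## -> #   bit 3 = 1  t=1,i=17
  ...#. -> #   bit 2 = 1  t=0,i=5
  ....# -> #   bit 1 = 1  t=2,i=5
  ..... -> #   bit 0 = 1  t=2,i=4
  bits 10100001110110000011001001001111 = 2715300431

2715300431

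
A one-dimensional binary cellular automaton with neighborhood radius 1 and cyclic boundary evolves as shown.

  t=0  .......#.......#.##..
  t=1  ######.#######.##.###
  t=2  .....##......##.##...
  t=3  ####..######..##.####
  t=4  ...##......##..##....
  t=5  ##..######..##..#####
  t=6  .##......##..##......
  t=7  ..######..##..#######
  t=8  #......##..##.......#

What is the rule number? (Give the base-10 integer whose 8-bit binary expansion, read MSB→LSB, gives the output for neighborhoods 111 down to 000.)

117

  ### -> .   bit 7 = 0  t=1,i=0
  ##. -> #   bit 6 = 1  t=0,i=18
  #.# -> #   bit 5 = 1  t=0,i=16
  #.. -> #   bit 4 = 1  t=0,i=8
  .## -> .   bit 3 = 0  t=0,i=17
  .#. -> #   bit 2 = 1  t=0,i=7
  ..# -> .   bit 1 = 0  t=0,i=6
  ... -> #   bit 0 = 1  t=0,i=0
  bits 01110101 = 117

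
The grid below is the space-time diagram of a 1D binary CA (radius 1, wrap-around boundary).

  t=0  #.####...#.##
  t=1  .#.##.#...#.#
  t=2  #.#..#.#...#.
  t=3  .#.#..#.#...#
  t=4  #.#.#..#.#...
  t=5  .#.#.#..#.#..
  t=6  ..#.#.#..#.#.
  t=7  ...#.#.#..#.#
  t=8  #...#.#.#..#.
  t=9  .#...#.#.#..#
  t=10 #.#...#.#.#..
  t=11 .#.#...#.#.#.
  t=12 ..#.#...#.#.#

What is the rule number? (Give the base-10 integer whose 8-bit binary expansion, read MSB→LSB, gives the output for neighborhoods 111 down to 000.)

  nb ###: next=#  (t=0,i=3, bit7=1)
  nb ##.: next=.  (t=0,i=0, bit6=0)
  nb #.#: next=#  (t=0,i=1, bit5=1)
  nb #..: next=#  (t=0,i=6, bit4=1)
  nb .##: next=.  (t=0,i=2, bit3=0)
  nb .#.: next=.  (t=0,i=9, bit2=0)
  nb ..#: next=.  (t=0,i=8, bit1=0)
  nb ...: next=.  (t=0,i=7, bit0=0)
  bits 10110000 = 176

176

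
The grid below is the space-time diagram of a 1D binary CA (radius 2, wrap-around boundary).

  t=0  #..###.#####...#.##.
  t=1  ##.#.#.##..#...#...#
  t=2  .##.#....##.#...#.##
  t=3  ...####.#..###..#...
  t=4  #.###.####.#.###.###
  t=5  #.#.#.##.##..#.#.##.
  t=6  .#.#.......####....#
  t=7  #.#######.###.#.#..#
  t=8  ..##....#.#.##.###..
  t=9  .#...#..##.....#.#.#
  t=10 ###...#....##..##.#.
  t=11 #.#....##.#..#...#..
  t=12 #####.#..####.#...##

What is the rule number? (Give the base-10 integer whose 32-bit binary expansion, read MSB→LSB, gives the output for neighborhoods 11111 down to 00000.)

915769257

  ##### -> .   bit 31 = 0  t=0,i=9
  ####. -> .   bit 30 = 0  t=0,i=10
  ###.# -> #   bit 29 = 1  t=0,i=5
  ###.. -> #   bit 28 = 1  t=0,i=11
  ##.## -> .   bit 27 = 0  t=0,i=6
  ##.#. -> #   bit 26 = 1  t=0,i=19
  ##..# -> #   bit 25 = 1  t=1,i=9
  ##... -> .   bit 24 = 0  t=0,i=12
  #.### -> #   bit 23 = 1  t=0,i=7
  #.##. -> .   bit 22 = 0  t=0,i=17
  #.#.# -> .   bit 21 = 0  t=1,i=3
  #.#.. -> #   bit 20 = 1  t=0,i=0
  #..## -> .   bit 19 = 0  t=0,i=2
  #..#. -> #   bit 18 = 1  t=1,i=10
  #...# -> .   bit 17 = 0  t=0,i=13
  #.... -> #   bit 16 = 1  t=2,i=6
  .#### -> #   bit 15 = 1  t=0,i=8
  .###. -> .   bit 14 = 0  t=0,i=4
  .##.# -> .   bit 13 = 0  t=0,i=18
  .##.. -> .   bit 12 = 0  t=1,i=8
  .#.## -> .   bit 11 = 0  t=0,i=16
  .#.#. -> #   bit 10 = 1  t=1,i=4
  .#..# -> #   bit 9 = 1  t=0,i=1
  .#... -> #   bit 8 = 1  t=1,i=12
  ..### -> #   bit 7 = 1  t=0,i=3
  ..##. -> .   bit 6 = 0  t=2,i=9
  ..#.# -> #   bit 5 = 1  t=0,i=15
  ..#.. -> .   bit 4 = 0  t=1,i=11
  ...## -> #   bit 3 = 1  t=1,i=18
  ...#. -> .   bit 2 = 0  t=0,i=14
  ....# -> .   bit 1 = 0  t=2,i=7
  ..... -> #   bit 0 = 1  t=3,i=0
  bits 00110110100101011000011110101001 = 915769257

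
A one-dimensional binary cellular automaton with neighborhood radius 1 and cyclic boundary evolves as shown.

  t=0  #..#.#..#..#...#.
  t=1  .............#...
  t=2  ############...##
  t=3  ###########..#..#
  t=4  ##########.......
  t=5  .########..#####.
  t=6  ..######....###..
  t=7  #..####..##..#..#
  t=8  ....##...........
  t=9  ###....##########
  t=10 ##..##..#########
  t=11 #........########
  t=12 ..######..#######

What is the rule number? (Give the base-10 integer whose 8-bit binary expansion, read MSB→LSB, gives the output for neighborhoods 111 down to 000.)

129

  ### -> #   bit 7 = 1  t=2,i=0
  ##. -> .   bit 6 = 0  t=2,i=11
  #.# -> .   bit 5 = 0  t=0,i=4
  #.. -> .   bit 4 = 0  t=0,i=1
  .## -> .   bit 3 = 0  t=2,i=15
  .#. -> .   bit 2 = 0  t=0,i=0
  ..# -> .   bit 1 = 0  t=0,i=2
  ... -> #   bit 0 = 1  t=0,i=13
  bits 10000001 = 129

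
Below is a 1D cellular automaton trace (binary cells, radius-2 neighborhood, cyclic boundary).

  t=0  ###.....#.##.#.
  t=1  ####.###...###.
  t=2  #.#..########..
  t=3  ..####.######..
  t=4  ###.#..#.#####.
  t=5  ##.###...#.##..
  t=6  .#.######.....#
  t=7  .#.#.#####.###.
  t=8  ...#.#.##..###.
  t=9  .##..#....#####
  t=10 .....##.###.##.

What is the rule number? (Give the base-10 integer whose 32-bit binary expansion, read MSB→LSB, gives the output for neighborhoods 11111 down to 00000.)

3585762207

  ##### -> #   bit 31 = 1  t=2,i=7
  ####. -> #   bit 30 = 1  t=1,i=2
  ###.# -> .   bit 29 = 0  t=1,i=3
  ###.. -> #   bit 28 = 1  t=0,i=2
  ##.## -> .   bit 27 = 0  t=1,i=4
  ##.#. -> #   bit 26 = 1  t=0,i=12
  ##..# -> .   bit 25 = 0  t=2,i=13
  ##... -> #   bit 24 = 1  t=0,i=3
  #.### -> #   bit 23 = 1  t=0,i=0
  #.##. -> .   bit 22 = 0  t=0,i=10
  #.#.# -> #   bit 21 = 1  t=0,i=13
  #.#.. -> #   bit 20 = 1  t=2,i=2
  #..## -> #   bit 19 = 1  t=2,i=4
  #..#. -> .   bit 18 = 0  t=2,i=14
  #...# -> #   bit 17 = 1  t=1,i=9
  #.... -> .   bit 16 = 0  t=0,i=4
  .#### -> .   bit 15 = 0  t=1,i=1
  .###. -> #   bit 14 = 1  t=0,i=1
  .##.# -> #   bit 13 = 1  t=0,i=11
  .##.. -> .   bit 12 = 0  t=5,i=12
  .#.## -> .   bit 11 = 0  t=0,i=9
  .#.#. -> .   bit 10 = 0  t=2,i=1
  .#..# -> #   bit 9 = 1  t=2,i=3
  .#... -> #   bit 8 = 1  t=9,i=6
  ..### -> #   bit 7 = 1  t=1,i=11
  ..##. -> .   bit 6 = 0  t=5,i=0
  ..#.# -> .   bit 5 = 0  t=0,i=8
  ..#.. -> #   bit 4 = 1  t=9,i=5
  ...## -> #   bit 3 = 1  t=1,i=10
  ...#. -> #   bit 2 = 1  t=0,i=7
  ....# -> #   bit 1 = 1  t=0,i=6
  ..... -> #   bit 0 = 1  t=0,i=5
  bits 11010101101110100110001110011111 = 3585762207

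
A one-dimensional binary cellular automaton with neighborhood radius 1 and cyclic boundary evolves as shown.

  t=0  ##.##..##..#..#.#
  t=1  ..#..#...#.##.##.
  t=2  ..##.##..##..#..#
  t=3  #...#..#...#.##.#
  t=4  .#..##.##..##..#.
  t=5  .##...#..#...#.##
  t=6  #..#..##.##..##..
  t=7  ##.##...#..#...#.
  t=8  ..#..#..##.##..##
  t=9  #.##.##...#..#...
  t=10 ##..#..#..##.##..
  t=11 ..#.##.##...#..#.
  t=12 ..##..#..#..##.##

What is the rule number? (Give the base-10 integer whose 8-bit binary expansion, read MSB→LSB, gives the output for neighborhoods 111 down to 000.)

52

  nb ###: next=.  (t=0,i=0, bit7=0)
  nb ##.: next=.  (t=0,i=1, bit6=0)
  nb #.#: next=#  (t=0,i=2, bit5=1)
  nb #..: next=#  (t=0,i=5, bit4=1)
  nb .##: next=.  (t=0,i=3, bit3=0)
  nb .#.: next=#  (t=0,i=11, bit2=1)
  nb ..#: next=.  (t=0,i=6, bit1=0)
  nb ...: next=.  (t=1,i=0, bit0=0)
  bits 00110100 = 52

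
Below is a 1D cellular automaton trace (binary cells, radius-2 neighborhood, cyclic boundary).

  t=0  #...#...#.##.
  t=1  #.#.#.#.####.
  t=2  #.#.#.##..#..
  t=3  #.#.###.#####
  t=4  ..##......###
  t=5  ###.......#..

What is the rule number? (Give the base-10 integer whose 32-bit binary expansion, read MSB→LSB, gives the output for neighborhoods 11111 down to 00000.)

3263048432

  #####|#  b31=1 t=3,i=10
  ####.|#  b30=1 t=1,i=10
  ###.#|.  b29=0 t=1,i=11
  ###..|.  b28=0 t=4,i=12
  ##.##|.  b27=0 t=3,i=7
  ##.#.|.  b26=0 t=0,i=12
  ##..#|#  b25=1 t=2,i=8
  ##...|.  b24=0 t=4,i=4
  #.###|.  b23=0 t=1,i=8
  #.##.|#  b22=1 t=0,i=10
  #.#.#|#  b21=1 t=1,i=0
  #.#..|#  b20=1 t=0,i=0
  #..##|#  b19=1 t=4,i=1
  #..#.|#  b18=1 t=2,i=9
  #...#|#  b17=1 t=0,i=2
  #....|.  b16=0 t=4,i=5
  .####|.  b15=0 t=1,i=9
  .###.|.  b14=0 t=3,i=5
  .##.#|#  b13=1 t=0,i=11
  .##..|.  b12=0 t=2,i=7
  .#.##|#  b11=1 t=0,i=9
  .#.#.|.  b10=0 t=1,i=1
  .#..#|#  b9=1 t=2,i=11
  .#...|.  b8=0 t=0,i=1
  ..###|#  b7=1 t=4,i=10
  ..##.|#  b6=1 t=4,i=2
  ..#.#|#  b5=1 t=0,i=8
  ..#..|#  b4=1 t=0,i=4
  ...##|.  b3=0 t=4,i=9
  ...#.|.  b2=0 t=0,i=3
  ....#|.  b1=0 t=4,i=8
  .....|.  b0=0 t=4,i=6
  bits 11000010011111100010101011110000 = 3263048432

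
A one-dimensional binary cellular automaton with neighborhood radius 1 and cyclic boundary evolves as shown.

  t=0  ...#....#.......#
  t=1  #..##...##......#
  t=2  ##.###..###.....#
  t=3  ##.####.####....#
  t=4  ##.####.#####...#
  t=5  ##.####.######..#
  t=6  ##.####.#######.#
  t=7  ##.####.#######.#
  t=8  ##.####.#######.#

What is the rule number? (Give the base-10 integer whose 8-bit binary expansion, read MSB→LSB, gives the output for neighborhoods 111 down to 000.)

  [7] ### => #  t=2,i=0
  [6] ##. => #  t=1,i=0
  [5] #.# => .  t=2,i=2
  [4] #.. => #  t=0,i=0
  [3] .## => #  t=1,i=3
  [2] .#. => #  t=0,i=3
  [1] ..# => .  t=0,i=2
  [0] ... => .  t=0,i=1
  bits 11011100 = 220

220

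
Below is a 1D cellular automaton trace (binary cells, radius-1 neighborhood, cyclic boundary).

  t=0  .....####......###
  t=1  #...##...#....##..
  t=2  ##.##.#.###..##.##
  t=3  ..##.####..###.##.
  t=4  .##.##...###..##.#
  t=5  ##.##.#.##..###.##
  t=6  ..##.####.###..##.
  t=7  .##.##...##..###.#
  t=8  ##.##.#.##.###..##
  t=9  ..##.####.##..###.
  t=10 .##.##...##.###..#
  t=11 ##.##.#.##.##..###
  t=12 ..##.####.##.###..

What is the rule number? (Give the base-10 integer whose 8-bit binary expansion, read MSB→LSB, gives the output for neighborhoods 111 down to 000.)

62

  ### -> .   bit 7 = 0  t=0,i=6
  ##. -> .   bit 6 = 0  t=0,i=8
  #.# -> #   bit 5 = 1  t=2,i=2
  #.. -> #   bit 4 = 1  t=0,i=0
  .## -> #   bit 3 = 1  t=0,i=5
  .#. -> #   bit 2 = 1  t=1,i=0
  ..# -> #   bit 1 = 1  t=0,i=4
  ... -> .   bit 0 = 0  t=0,i=1
  bits 00111110 = 62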